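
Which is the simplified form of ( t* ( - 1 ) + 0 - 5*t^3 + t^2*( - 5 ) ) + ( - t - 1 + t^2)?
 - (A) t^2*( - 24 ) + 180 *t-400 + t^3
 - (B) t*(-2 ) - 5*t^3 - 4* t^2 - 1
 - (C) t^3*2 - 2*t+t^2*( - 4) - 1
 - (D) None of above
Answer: B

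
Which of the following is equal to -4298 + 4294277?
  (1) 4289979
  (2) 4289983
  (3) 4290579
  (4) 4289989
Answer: 1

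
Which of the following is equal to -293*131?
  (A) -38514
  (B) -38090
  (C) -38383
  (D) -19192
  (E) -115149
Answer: C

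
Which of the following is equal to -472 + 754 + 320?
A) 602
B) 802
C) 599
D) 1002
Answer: A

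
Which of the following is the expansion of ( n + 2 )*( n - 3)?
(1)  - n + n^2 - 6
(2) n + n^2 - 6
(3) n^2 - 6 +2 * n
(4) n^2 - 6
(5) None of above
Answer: 1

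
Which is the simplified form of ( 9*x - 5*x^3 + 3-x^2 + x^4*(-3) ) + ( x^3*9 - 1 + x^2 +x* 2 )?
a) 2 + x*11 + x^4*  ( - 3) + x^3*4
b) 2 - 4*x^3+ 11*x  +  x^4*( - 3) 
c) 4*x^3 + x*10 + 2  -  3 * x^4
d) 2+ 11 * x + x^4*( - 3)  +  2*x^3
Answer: a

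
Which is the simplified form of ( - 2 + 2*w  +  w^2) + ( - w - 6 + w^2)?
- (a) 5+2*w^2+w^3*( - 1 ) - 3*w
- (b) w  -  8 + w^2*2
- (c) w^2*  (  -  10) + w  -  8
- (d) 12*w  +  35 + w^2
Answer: b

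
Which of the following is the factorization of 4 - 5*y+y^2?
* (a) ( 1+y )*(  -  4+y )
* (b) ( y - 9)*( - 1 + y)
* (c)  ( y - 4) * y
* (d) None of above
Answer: d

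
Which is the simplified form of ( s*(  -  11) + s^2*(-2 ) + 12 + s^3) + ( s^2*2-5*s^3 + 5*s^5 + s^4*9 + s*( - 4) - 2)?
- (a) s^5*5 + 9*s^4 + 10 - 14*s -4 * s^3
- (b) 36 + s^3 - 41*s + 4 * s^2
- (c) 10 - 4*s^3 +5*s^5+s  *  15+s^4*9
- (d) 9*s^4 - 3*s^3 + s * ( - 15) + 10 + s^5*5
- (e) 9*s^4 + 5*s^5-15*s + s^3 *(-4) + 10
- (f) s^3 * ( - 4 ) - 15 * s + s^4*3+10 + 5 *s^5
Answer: e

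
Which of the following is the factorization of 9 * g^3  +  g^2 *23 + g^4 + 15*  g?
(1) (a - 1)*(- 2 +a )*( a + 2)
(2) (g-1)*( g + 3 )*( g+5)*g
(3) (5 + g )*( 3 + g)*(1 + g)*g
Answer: 3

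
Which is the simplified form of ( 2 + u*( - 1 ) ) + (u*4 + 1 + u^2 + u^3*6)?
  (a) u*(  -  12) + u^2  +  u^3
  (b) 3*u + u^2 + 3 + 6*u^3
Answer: b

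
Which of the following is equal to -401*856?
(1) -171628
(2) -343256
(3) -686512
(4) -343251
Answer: 2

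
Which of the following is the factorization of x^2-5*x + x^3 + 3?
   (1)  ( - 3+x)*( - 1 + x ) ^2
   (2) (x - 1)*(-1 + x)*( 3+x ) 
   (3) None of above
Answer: 2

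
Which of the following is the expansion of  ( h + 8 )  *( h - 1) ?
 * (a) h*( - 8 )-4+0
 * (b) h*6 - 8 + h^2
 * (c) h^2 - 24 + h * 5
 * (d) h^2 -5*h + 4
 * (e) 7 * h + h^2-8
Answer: e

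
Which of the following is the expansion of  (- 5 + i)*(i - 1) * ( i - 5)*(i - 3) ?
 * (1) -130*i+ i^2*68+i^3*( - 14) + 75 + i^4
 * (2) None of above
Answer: 1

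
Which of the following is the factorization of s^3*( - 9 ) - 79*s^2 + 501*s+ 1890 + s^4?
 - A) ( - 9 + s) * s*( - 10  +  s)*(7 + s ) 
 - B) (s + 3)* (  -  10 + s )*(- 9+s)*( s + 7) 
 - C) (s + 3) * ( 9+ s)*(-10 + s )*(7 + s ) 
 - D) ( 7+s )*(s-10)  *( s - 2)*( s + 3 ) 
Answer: B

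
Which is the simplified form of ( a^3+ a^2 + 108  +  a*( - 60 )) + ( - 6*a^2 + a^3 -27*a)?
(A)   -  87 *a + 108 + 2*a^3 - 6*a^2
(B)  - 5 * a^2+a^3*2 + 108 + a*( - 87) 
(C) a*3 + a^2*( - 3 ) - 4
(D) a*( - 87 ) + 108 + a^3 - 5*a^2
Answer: B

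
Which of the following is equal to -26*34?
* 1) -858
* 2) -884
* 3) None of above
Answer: 2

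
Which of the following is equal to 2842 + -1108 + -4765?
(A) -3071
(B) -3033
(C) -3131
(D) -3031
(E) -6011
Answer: D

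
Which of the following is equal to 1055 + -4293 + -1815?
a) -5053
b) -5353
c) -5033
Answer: a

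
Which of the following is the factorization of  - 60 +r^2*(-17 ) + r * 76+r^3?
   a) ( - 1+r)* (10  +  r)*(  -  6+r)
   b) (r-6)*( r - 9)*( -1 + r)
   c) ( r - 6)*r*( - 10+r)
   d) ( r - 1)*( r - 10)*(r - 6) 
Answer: d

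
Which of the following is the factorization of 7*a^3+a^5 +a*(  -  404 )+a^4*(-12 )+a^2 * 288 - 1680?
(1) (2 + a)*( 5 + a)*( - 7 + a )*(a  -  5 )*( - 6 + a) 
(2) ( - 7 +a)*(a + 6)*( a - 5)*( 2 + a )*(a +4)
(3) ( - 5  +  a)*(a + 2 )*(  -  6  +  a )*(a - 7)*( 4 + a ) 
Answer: 3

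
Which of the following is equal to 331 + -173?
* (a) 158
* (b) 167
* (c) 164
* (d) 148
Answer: a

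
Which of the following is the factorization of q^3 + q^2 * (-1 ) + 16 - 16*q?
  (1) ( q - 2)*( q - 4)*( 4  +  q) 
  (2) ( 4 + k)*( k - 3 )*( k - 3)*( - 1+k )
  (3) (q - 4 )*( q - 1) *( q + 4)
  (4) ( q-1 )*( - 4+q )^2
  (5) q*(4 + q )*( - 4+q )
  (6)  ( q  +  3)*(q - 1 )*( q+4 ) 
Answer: 3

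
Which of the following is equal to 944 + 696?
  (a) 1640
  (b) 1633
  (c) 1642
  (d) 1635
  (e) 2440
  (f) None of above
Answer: a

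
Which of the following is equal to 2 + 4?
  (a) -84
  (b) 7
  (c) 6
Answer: c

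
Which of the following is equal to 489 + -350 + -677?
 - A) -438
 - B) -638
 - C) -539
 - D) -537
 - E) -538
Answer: E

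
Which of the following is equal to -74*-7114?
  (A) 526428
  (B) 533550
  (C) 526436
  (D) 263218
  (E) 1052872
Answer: C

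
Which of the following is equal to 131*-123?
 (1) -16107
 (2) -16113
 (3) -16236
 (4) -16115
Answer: 2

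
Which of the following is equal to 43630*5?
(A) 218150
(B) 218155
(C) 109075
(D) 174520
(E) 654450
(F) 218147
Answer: A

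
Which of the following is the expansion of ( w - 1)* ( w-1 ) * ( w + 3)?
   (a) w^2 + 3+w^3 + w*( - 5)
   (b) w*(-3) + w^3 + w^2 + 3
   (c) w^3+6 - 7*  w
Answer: a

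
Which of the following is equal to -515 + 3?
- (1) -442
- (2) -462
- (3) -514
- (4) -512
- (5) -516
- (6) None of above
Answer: 4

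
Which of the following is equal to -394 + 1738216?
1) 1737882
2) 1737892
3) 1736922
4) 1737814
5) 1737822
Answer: 5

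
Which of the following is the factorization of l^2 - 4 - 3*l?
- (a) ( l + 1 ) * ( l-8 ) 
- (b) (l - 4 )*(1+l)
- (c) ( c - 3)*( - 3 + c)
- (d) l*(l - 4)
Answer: b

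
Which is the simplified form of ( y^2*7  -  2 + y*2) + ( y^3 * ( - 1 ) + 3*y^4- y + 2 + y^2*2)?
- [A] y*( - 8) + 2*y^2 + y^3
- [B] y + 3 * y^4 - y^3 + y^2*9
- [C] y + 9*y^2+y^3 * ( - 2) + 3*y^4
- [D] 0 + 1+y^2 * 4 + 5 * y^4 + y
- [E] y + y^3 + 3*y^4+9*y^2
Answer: B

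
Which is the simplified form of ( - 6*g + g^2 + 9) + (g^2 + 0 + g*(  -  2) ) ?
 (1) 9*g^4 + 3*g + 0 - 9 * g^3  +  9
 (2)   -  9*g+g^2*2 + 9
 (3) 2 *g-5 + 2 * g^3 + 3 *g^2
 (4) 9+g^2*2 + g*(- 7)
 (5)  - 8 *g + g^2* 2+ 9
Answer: 5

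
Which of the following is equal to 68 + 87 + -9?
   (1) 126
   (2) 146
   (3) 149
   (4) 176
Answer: 2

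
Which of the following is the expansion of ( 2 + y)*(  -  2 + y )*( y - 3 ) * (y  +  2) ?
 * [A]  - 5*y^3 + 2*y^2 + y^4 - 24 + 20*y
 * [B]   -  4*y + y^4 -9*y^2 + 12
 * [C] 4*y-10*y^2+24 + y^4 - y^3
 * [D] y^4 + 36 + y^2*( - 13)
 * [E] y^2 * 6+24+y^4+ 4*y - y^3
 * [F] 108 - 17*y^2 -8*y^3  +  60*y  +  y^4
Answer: C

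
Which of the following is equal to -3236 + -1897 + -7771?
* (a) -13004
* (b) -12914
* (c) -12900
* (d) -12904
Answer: d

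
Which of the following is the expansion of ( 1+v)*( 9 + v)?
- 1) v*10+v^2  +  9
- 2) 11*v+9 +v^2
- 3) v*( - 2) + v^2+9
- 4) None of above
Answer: 1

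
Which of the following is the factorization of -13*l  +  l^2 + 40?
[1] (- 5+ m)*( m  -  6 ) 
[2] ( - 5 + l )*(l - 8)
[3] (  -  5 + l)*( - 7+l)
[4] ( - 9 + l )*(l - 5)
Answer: 2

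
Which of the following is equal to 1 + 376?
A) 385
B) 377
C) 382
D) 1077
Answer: B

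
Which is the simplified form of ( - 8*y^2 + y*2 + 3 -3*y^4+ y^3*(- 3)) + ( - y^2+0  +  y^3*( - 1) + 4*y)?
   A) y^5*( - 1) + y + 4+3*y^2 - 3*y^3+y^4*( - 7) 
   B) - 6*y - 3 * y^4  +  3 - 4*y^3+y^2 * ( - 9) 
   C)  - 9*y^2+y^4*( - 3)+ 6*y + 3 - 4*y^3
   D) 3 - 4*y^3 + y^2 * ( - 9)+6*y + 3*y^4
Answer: C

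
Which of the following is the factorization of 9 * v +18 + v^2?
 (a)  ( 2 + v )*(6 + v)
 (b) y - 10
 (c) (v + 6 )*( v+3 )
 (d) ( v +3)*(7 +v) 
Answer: c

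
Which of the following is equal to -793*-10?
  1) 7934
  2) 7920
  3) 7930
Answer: 3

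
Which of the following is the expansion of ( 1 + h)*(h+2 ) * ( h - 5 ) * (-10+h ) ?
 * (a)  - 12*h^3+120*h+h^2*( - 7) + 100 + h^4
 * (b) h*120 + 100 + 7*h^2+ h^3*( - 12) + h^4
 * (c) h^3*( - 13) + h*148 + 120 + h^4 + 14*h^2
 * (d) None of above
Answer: b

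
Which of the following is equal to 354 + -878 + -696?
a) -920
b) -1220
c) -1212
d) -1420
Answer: b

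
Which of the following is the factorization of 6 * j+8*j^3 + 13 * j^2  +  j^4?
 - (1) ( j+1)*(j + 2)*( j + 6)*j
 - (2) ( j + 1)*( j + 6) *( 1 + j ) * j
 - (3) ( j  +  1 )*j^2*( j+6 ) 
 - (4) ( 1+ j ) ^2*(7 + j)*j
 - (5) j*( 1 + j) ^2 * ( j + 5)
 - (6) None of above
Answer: 2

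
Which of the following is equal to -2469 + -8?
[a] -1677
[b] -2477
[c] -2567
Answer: b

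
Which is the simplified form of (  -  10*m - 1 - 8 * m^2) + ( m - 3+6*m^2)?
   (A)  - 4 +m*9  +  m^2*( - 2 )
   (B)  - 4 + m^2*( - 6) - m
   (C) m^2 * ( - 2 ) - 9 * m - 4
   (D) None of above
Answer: C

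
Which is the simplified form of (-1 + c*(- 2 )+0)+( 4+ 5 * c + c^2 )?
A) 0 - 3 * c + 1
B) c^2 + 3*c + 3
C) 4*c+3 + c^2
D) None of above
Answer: B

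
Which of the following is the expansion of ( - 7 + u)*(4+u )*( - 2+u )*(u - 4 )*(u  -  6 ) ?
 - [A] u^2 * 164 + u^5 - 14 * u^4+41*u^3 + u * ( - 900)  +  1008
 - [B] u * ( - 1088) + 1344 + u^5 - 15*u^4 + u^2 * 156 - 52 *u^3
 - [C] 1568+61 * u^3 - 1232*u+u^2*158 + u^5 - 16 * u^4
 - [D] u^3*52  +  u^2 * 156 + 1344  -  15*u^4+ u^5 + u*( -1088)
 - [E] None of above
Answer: D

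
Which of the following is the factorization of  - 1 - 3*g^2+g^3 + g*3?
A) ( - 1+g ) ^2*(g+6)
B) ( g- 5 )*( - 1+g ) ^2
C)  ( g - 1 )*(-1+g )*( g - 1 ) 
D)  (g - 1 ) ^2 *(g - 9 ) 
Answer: C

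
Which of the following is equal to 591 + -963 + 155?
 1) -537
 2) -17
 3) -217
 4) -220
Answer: 3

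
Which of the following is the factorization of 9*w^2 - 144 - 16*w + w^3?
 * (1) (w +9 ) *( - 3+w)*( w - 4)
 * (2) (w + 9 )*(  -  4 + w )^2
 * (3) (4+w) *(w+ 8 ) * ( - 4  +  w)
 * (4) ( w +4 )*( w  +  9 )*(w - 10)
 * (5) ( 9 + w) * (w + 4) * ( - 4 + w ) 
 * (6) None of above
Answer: 5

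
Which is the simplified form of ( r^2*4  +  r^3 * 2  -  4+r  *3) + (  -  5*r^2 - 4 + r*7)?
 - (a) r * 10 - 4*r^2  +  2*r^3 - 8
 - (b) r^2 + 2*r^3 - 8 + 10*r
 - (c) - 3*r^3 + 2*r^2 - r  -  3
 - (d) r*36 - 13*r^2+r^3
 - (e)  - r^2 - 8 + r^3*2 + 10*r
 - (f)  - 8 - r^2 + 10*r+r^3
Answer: e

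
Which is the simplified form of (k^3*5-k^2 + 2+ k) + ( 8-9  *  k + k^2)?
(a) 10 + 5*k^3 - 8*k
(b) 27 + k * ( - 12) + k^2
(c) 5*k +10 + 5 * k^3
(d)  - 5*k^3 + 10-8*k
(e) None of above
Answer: a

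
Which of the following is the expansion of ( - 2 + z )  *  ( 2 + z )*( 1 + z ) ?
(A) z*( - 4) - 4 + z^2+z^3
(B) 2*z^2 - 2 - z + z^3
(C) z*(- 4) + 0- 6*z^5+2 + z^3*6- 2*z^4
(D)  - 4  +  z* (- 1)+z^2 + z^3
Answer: A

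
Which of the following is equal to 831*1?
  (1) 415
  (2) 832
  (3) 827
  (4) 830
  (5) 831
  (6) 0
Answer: 5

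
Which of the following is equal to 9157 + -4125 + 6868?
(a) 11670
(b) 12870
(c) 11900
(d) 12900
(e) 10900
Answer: c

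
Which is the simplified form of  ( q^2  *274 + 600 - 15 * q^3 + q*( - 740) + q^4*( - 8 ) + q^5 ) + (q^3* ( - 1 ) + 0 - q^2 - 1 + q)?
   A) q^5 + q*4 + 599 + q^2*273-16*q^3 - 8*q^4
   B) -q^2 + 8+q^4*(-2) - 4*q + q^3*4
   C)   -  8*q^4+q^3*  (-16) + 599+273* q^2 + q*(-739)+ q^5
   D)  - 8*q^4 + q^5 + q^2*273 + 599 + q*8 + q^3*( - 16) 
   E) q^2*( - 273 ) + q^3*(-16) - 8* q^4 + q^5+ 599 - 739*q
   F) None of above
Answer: C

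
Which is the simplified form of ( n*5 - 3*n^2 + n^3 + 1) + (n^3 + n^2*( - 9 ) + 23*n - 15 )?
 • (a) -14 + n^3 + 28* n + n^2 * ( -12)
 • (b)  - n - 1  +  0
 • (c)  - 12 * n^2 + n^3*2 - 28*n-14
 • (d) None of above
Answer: d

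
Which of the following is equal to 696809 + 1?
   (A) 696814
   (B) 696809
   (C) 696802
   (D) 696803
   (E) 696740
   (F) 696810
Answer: F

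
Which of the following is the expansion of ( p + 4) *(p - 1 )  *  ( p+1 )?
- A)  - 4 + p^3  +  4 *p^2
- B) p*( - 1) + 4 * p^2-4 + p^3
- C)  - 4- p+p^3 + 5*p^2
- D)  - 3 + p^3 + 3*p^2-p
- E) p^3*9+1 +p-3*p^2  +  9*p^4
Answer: B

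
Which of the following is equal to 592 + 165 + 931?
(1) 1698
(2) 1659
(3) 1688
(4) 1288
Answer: 3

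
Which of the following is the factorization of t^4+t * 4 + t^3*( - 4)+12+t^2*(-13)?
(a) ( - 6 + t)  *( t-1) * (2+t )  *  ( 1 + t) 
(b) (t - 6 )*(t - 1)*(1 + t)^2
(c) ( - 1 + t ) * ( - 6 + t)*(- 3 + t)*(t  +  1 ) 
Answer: a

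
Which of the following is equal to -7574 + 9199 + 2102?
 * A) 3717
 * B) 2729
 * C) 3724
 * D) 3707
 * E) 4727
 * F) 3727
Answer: F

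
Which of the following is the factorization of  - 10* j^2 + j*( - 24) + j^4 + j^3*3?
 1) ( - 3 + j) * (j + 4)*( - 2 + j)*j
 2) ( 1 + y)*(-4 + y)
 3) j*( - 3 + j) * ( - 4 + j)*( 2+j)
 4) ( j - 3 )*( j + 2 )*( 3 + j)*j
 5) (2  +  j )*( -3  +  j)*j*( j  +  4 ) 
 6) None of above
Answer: 5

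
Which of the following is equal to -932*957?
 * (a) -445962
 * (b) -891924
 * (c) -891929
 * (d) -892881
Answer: b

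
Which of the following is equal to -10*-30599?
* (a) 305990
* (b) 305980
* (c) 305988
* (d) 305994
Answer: a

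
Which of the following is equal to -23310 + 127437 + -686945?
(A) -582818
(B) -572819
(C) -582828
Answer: A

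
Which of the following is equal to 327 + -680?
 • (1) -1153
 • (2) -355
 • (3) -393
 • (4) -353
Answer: 4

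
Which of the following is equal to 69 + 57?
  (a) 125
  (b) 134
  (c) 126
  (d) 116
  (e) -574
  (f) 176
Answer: c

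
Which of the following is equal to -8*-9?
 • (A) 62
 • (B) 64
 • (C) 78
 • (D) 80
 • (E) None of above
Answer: E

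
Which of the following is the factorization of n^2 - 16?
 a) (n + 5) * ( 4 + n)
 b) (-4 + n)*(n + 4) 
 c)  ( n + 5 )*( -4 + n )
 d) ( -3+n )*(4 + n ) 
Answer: b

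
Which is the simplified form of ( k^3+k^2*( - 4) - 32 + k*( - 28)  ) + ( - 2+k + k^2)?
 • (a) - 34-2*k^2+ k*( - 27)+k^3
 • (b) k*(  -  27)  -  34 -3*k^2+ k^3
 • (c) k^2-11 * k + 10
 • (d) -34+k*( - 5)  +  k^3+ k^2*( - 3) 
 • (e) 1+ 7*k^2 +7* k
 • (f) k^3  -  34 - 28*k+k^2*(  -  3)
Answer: b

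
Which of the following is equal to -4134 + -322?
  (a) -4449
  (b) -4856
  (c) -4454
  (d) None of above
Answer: d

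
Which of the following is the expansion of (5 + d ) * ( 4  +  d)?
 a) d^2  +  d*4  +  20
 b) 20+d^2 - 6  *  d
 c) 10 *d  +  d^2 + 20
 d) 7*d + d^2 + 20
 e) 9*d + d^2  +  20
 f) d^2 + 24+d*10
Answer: e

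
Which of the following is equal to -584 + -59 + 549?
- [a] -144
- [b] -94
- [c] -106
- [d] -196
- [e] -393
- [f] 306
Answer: b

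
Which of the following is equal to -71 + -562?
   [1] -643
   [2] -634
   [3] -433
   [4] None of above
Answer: 4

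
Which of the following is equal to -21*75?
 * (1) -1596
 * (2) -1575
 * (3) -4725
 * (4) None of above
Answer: 2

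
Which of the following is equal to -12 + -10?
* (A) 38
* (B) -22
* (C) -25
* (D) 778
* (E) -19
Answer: B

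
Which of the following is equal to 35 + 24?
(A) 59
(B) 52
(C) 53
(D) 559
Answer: A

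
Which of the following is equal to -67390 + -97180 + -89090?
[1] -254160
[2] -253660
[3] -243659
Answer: 2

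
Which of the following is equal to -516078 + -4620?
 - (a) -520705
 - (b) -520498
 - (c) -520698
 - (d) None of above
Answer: c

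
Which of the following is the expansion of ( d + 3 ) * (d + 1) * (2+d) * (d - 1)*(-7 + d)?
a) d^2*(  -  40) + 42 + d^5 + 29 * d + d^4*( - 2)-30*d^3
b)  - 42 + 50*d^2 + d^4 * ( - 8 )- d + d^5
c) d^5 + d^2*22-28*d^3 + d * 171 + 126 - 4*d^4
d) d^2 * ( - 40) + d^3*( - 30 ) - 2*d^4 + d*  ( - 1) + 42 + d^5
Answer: a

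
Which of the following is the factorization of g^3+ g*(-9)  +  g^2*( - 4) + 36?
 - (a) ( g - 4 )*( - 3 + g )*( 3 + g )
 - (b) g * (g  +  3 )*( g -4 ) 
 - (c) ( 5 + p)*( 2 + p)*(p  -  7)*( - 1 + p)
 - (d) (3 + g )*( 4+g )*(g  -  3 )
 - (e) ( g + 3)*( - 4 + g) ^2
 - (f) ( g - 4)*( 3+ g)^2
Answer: a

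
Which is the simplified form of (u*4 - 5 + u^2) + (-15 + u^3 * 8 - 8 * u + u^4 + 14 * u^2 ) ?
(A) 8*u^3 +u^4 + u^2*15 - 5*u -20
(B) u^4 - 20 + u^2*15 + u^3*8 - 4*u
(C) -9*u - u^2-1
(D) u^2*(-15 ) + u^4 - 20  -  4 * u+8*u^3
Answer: B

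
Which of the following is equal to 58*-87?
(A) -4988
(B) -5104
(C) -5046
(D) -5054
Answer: C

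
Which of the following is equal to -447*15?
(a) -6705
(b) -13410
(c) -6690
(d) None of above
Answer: a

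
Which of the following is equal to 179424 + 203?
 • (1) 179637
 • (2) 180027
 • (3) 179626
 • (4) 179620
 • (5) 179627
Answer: 5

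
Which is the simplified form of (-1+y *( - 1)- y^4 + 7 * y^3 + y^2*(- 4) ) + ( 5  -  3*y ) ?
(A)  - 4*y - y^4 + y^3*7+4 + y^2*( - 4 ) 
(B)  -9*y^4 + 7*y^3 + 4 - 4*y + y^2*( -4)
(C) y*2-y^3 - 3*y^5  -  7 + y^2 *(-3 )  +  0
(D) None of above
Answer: A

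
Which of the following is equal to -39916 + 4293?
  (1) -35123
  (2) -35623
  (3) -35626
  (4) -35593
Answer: 2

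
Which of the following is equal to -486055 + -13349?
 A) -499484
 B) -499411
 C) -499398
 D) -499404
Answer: D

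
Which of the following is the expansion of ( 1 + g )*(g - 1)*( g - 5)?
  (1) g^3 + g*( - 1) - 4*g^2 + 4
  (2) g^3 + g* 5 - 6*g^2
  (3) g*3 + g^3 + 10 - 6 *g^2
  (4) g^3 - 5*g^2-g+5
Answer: 4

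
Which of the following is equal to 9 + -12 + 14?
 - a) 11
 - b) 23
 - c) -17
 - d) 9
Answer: a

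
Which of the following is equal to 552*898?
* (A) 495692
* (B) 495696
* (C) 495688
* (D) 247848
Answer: B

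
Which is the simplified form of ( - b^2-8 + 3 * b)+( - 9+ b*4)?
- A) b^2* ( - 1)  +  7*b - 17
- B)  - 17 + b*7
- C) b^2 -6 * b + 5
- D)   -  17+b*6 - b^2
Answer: A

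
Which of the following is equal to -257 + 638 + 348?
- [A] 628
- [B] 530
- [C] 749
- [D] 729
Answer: D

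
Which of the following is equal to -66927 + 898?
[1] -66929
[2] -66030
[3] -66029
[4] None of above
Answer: 3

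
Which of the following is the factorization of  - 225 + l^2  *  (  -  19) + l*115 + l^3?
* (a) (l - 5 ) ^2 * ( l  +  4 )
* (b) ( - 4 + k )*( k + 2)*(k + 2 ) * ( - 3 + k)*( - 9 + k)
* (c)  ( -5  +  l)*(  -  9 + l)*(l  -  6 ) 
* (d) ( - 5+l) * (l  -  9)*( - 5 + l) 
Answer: d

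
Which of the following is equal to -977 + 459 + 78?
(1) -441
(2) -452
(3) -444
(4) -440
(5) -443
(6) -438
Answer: 4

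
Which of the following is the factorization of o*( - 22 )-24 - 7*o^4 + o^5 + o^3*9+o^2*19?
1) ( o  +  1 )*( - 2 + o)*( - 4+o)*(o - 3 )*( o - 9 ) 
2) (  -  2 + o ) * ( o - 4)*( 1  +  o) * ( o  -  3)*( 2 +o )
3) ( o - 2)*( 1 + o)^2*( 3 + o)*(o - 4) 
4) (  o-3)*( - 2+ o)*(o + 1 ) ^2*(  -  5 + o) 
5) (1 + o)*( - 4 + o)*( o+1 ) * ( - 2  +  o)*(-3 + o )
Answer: 5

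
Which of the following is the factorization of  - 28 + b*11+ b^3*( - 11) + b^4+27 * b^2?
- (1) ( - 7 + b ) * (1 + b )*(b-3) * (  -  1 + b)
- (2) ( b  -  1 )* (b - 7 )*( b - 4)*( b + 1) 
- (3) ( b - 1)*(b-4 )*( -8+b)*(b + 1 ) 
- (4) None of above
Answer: 2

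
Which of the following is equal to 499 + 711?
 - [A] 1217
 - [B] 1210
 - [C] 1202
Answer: B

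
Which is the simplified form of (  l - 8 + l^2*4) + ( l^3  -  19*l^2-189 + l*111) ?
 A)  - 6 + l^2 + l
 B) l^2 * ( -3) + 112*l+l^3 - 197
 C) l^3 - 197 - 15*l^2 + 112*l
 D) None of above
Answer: C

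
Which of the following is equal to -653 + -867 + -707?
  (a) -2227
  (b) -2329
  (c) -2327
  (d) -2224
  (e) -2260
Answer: a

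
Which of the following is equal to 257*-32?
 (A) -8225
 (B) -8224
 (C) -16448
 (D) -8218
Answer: B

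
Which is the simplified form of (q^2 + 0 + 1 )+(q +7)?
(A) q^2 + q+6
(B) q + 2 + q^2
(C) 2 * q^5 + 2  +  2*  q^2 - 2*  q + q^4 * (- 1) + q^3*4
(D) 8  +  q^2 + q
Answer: D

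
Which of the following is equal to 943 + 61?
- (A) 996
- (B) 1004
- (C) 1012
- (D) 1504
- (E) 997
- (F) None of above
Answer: B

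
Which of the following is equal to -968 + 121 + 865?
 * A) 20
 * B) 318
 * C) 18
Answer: C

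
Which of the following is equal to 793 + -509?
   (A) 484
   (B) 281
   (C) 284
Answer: C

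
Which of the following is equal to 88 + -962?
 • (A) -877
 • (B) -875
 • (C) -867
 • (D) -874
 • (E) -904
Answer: D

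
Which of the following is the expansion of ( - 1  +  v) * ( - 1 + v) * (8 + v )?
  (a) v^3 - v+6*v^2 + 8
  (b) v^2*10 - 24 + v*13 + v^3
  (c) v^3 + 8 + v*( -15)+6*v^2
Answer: c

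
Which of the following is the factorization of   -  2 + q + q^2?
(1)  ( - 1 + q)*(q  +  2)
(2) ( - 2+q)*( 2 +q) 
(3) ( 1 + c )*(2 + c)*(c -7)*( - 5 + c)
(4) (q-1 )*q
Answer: 1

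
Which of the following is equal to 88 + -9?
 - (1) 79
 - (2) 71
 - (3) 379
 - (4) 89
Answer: 1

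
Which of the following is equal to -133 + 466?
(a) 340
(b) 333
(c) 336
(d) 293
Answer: b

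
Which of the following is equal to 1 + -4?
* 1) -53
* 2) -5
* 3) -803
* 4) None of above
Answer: 4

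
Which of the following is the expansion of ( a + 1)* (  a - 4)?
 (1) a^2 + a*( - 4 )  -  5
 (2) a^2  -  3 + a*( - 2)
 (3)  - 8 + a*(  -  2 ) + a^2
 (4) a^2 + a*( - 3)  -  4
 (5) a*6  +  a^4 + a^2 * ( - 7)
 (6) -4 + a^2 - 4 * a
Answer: 4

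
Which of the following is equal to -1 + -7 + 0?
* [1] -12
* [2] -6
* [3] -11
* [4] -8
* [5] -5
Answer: 4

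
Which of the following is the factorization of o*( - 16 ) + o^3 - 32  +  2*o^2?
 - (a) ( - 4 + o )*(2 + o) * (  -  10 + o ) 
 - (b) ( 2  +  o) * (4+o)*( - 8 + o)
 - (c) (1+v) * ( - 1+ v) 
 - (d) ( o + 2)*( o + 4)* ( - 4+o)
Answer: d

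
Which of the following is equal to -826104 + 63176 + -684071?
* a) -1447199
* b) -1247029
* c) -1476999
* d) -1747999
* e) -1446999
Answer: e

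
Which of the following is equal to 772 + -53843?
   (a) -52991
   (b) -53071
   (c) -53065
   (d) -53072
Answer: b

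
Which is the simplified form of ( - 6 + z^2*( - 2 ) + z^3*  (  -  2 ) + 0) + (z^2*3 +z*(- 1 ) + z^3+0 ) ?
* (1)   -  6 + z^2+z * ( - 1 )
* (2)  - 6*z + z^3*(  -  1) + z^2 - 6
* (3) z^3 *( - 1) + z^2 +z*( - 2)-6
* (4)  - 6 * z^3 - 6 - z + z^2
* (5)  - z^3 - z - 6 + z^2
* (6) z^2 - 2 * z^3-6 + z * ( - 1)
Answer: 5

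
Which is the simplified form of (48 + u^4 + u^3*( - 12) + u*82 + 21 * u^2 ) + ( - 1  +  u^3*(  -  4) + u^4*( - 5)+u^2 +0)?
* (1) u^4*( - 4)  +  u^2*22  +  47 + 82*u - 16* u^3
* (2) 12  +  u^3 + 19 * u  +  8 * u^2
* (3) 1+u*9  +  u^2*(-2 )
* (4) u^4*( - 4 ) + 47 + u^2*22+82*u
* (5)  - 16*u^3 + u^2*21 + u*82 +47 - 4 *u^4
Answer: 1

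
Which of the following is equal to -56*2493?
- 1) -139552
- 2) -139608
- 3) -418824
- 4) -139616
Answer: 2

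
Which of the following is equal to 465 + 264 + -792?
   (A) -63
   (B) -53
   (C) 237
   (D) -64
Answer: A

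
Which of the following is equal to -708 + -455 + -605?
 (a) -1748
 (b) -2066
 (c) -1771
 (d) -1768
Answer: d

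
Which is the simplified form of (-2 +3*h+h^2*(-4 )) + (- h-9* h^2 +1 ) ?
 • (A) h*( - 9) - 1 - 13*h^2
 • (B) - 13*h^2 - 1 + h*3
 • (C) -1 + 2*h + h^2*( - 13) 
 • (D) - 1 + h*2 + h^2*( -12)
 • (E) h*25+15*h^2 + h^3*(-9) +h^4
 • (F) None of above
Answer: C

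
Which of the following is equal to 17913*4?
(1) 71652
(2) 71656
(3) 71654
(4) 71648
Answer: 1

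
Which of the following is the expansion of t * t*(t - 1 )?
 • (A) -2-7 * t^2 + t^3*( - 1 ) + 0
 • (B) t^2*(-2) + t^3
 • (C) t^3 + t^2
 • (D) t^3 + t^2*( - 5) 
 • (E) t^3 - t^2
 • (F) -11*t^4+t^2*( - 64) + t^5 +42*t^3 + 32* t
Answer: E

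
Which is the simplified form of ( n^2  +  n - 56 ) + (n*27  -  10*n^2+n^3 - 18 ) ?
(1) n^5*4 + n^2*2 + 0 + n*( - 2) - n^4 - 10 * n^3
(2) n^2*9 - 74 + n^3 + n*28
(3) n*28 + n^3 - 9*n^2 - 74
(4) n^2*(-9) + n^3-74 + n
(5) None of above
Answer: 3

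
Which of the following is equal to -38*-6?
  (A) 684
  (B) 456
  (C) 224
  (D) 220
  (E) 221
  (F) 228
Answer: F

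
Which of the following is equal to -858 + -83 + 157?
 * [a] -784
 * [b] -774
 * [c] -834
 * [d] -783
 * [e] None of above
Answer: a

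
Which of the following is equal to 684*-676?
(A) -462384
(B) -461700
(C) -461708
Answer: A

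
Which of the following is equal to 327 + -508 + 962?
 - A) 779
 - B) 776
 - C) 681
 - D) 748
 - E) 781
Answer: E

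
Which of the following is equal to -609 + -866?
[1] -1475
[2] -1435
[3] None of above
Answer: 1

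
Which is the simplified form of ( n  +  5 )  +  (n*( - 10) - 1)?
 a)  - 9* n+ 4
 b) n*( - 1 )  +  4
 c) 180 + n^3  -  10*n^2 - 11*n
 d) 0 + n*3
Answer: a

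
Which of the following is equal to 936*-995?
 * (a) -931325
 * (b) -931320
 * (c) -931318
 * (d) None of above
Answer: b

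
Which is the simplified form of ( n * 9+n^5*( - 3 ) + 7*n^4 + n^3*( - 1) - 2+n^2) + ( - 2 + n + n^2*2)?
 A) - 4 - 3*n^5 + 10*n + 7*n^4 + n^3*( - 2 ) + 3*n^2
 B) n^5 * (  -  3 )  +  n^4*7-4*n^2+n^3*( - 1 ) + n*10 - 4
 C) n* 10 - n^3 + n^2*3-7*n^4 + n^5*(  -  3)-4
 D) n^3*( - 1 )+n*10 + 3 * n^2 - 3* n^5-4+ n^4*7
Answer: D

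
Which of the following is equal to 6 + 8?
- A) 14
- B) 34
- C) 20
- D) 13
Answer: A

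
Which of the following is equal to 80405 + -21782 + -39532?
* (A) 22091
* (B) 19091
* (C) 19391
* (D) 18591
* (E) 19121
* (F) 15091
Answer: B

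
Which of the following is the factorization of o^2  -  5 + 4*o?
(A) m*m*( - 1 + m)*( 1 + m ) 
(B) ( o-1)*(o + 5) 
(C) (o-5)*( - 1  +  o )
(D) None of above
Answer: B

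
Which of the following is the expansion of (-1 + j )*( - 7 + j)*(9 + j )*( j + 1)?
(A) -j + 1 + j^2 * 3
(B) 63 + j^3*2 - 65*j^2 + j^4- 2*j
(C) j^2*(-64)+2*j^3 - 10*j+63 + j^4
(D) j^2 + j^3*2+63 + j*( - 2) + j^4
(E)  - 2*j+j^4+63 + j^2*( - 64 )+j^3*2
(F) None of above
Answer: E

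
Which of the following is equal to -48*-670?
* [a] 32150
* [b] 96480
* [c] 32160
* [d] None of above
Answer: c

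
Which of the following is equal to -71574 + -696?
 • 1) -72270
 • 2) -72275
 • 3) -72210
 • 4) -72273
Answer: 1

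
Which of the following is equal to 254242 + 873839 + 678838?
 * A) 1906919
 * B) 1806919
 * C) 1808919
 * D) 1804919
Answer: B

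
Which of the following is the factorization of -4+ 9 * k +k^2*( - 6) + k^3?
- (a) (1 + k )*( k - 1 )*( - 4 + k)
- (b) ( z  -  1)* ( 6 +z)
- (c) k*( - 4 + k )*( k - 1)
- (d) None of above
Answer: d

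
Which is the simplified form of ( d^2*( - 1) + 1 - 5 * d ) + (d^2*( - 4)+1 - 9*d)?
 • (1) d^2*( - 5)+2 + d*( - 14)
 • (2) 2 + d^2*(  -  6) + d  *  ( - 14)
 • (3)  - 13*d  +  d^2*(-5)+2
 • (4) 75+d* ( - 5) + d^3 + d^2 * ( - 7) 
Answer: 1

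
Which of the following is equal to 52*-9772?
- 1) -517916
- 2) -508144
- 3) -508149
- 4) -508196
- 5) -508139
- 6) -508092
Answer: 2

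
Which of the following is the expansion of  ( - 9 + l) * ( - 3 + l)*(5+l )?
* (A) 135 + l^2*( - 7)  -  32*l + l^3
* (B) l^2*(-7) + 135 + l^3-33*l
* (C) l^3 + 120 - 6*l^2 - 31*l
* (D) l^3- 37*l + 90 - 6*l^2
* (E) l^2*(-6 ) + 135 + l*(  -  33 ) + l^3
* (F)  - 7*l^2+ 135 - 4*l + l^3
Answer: B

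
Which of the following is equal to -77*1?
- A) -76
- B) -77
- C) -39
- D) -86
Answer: B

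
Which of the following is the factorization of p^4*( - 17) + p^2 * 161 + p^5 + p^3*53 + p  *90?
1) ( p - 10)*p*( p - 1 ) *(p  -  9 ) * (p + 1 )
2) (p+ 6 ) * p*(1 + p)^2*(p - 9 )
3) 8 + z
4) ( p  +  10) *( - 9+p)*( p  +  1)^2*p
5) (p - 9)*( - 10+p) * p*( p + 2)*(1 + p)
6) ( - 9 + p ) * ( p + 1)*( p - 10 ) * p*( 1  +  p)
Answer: 6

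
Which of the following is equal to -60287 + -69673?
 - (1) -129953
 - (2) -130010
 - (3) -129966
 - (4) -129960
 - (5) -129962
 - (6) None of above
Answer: 4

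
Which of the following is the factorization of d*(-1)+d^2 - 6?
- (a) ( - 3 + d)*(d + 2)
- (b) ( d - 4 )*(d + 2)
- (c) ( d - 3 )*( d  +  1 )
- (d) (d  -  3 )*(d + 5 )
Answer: a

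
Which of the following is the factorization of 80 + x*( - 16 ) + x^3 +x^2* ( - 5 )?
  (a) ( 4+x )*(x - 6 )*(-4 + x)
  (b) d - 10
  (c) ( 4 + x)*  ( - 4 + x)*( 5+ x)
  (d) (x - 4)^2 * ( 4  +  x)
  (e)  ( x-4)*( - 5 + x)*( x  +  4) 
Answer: e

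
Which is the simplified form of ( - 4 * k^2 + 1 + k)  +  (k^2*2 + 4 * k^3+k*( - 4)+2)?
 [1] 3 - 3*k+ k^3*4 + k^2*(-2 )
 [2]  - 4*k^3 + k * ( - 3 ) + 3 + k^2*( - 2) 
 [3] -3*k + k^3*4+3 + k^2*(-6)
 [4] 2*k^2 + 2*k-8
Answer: 1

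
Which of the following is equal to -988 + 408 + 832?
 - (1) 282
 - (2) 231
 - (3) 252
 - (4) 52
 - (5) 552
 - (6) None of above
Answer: 3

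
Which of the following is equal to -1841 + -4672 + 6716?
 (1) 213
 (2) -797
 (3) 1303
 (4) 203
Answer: 4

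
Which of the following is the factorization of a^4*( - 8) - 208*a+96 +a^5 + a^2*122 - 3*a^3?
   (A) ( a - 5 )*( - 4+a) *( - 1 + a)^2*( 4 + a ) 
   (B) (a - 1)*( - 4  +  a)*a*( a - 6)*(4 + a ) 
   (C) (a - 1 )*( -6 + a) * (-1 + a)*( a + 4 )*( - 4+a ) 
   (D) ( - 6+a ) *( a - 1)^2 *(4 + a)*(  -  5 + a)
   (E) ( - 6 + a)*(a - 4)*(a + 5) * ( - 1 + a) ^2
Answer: C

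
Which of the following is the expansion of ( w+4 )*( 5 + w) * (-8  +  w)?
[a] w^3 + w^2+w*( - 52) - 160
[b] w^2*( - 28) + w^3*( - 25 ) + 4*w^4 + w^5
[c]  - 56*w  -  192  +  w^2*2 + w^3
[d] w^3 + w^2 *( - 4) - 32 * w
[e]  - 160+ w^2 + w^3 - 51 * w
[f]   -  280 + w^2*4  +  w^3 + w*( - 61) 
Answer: a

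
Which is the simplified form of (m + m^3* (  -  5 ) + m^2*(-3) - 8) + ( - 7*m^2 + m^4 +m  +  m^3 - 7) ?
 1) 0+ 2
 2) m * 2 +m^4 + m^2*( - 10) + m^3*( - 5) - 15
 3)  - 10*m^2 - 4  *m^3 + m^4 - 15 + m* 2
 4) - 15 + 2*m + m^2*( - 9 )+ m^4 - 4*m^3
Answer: 3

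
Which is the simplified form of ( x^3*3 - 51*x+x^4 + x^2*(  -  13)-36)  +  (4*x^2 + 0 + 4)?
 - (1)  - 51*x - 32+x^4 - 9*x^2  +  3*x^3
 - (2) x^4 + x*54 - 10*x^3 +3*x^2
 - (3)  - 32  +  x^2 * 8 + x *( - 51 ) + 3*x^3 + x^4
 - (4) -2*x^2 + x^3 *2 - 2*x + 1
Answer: 1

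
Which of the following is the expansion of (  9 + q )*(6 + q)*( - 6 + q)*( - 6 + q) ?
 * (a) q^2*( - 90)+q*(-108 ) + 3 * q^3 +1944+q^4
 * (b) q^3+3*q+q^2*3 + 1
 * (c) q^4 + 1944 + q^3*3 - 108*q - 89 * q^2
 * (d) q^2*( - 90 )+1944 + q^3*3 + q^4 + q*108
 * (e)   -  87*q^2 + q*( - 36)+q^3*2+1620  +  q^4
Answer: a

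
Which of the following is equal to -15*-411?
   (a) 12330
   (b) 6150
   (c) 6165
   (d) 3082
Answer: c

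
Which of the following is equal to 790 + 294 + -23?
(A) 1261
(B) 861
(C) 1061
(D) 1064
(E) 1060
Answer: C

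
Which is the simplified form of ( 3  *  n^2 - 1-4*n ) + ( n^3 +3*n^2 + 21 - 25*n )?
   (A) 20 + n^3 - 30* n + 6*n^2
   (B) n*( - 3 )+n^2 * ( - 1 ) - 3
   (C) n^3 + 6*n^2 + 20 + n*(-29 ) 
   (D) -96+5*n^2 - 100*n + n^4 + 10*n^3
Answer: C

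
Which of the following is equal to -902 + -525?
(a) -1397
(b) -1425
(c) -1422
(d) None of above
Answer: d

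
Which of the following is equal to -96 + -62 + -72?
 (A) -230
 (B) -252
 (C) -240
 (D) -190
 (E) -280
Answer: A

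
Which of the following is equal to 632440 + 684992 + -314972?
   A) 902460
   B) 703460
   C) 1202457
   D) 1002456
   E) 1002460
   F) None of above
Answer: E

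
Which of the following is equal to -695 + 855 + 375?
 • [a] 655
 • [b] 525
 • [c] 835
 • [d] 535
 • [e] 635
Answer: d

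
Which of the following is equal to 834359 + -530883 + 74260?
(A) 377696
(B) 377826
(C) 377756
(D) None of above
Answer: D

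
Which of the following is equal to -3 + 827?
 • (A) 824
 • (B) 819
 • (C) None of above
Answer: A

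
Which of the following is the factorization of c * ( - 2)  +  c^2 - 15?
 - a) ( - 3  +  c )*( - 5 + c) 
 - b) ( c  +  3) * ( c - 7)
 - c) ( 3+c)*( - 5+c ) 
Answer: c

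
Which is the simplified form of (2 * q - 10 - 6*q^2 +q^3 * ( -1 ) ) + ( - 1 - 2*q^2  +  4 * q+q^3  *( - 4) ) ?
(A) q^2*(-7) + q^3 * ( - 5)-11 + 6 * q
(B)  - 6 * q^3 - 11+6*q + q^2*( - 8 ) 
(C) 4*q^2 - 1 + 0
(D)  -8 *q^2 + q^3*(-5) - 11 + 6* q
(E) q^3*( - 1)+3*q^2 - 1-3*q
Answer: D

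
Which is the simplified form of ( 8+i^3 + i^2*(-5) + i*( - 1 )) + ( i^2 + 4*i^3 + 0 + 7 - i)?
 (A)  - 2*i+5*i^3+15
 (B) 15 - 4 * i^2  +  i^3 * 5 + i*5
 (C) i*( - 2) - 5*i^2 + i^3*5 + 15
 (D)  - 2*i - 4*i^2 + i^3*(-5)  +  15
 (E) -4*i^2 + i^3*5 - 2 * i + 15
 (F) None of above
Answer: E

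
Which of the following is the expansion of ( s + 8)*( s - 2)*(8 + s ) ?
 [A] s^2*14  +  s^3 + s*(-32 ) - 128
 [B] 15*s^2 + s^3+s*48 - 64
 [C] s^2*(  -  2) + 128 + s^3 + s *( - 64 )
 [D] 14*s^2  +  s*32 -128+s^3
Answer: D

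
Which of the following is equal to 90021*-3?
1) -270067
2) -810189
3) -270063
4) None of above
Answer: 3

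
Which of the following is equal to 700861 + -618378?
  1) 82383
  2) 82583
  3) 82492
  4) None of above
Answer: 4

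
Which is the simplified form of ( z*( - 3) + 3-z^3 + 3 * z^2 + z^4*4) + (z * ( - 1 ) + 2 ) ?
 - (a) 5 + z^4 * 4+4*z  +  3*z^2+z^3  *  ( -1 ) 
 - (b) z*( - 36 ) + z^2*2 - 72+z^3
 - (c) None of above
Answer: c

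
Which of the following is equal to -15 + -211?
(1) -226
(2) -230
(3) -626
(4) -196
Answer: 1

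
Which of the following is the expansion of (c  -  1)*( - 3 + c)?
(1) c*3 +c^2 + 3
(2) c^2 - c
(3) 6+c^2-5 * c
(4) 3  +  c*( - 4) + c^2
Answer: 4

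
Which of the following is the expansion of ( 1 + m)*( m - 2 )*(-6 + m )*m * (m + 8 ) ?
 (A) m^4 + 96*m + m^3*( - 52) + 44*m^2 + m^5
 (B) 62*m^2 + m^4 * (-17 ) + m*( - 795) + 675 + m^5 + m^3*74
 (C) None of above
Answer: A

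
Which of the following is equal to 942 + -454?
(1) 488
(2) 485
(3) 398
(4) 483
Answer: 1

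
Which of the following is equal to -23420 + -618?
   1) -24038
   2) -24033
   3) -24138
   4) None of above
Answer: 1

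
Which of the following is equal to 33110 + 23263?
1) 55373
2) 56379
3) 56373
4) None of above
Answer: 3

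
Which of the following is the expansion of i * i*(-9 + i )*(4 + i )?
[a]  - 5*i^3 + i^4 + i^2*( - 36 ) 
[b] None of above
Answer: a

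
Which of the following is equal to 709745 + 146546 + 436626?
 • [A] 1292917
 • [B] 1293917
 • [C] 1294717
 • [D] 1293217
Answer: A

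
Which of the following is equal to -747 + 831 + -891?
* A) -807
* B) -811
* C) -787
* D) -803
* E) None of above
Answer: A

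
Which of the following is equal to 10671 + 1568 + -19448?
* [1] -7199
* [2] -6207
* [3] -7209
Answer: 3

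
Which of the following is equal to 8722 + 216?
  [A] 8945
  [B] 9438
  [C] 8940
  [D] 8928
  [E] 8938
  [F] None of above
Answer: E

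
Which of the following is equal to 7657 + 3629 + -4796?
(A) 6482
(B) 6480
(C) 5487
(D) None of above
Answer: D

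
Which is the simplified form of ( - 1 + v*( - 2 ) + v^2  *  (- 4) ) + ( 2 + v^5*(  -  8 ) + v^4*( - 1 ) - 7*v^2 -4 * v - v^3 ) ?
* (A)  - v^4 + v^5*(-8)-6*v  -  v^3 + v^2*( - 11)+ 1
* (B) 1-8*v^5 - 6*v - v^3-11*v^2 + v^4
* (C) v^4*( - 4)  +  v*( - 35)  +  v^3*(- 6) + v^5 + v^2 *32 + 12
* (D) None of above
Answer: A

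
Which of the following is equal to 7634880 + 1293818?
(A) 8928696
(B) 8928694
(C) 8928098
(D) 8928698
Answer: D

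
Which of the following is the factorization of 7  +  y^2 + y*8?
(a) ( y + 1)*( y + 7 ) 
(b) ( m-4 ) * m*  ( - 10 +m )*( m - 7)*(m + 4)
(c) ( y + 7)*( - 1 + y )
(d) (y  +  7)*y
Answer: a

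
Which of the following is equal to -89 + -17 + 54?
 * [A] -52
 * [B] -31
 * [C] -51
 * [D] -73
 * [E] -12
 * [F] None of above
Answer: A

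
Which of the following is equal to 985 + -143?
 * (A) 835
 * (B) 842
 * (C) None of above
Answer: B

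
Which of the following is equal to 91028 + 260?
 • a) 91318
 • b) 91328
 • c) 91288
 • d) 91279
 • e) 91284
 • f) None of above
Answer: c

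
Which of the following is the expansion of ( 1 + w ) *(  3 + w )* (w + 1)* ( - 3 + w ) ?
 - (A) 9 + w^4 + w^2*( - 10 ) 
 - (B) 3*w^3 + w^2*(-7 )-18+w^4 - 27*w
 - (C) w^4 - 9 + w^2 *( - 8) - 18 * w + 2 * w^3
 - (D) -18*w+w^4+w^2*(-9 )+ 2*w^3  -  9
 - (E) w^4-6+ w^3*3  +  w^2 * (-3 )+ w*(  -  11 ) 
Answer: C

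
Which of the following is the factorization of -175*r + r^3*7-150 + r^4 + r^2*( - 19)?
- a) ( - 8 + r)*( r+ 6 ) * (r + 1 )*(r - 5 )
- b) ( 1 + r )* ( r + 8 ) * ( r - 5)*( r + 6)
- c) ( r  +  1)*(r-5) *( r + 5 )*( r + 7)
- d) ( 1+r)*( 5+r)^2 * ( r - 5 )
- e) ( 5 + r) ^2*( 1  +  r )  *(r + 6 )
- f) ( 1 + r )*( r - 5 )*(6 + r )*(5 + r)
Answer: f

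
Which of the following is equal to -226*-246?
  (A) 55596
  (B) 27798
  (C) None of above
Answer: A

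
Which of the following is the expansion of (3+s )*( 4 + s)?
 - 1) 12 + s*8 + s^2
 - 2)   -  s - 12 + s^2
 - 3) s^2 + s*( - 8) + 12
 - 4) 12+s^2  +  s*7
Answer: 4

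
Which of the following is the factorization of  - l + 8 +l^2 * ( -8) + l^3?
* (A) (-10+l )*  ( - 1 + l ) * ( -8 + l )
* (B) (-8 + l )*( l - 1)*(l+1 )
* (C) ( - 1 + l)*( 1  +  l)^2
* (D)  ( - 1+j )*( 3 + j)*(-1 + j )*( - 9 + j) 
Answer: B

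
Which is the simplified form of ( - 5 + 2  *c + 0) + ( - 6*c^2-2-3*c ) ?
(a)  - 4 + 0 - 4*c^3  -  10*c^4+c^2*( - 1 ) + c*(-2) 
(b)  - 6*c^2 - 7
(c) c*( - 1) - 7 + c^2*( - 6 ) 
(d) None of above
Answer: c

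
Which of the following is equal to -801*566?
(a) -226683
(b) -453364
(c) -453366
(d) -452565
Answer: c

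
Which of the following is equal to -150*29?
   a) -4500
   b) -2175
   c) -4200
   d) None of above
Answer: d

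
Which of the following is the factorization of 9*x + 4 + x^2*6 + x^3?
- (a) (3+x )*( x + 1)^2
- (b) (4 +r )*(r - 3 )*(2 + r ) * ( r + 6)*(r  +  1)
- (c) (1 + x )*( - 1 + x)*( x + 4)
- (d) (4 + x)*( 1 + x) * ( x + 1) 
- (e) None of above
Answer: d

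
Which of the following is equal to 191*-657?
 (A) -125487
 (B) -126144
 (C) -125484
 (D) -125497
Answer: A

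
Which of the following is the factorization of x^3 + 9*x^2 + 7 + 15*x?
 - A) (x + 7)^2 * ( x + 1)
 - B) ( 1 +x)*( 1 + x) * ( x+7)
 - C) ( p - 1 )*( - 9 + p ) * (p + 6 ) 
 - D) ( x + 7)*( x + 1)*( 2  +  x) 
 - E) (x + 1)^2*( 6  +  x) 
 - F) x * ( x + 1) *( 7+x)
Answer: B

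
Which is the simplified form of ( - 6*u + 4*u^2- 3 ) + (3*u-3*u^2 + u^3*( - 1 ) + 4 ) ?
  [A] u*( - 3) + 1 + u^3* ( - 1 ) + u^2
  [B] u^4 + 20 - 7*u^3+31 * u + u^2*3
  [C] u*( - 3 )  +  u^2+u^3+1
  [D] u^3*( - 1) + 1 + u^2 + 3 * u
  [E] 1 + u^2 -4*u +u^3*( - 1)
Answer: A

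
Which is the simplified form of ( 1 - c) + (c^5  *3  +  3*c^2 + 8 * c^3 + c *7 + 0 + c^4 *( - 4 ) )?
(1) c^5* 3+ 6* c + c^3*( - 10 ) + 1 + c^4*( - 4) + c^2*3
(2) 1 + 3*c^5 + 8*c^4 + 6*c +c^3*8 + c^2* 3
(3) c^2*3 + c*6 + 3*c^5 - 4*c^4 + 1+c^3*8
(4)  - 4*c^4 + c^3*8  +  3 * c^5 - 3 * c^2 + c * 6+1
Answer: 3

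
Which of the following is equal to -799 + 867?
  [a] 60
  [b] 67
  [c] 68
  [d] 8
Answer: c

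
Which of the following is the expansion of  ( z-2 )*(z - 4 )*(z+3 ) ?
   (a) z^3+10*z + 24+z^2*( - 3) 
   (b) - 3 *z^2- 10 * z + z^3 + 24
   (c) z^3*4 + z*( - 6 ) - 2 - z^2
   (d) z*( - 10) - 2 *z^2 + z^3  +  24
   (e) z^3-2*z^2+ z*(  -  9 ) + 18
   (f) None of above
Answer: b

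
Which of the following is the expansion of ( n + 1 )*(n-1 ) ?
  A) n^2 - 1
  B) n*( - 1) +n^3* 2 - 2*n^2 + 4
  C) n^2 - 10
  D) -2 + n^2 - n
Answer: A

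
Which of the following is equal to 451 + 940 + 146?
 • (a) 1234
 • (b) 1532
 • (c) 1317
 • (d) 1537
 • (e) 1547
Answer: d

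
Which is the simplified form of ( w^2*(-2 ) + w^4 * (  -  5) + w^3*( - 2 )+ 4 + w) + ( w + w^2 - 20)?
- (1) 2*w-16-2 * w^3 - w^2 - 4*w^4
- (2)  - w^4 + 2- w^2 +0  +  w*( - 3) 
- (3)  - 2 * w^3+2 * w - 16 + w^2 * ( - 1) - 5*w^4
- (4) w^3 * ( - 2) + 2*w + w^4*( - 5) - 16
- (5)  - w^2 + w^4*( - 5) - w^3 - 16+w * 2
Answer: 3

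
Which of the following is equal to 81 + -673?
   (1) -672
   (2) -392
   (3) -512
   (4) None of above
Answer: 4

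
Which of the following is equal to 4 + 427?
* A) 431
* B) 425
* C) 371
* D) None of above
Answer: A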